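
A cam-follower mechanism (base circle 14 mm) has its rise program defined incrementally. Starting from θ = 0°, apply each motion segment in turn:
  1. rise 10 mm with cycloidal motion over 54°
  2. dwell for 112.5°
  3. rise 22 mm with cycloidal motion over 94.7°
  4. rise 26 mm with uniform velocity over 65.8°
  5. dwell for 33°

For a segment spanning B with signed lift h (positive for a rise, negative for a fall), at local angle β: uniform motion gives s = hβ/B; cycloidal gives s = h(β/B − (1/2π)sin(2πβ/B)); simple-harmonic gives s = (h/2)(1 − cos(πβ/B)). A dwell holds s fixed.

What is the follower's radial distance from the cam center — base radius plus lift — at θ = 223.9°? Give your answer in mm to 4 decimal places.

seg 1 [0°–54°] cycloidal, h=10: full span → s += 10 → s = 10.0000
seg 2 [54°–166.5°] dwell: s stays 10.0000
seg 3 [166.5°–261.2°] cycloidal, h=22: θ=223.9° here. β=57.4, B=94.7. 22·(0.6061 − sin(2π·0.6061)/(2π)) = 15.5003 → s = 25.5003
radial distance = base radius + s = 14 + 25.5003 = 39.5003

39.5003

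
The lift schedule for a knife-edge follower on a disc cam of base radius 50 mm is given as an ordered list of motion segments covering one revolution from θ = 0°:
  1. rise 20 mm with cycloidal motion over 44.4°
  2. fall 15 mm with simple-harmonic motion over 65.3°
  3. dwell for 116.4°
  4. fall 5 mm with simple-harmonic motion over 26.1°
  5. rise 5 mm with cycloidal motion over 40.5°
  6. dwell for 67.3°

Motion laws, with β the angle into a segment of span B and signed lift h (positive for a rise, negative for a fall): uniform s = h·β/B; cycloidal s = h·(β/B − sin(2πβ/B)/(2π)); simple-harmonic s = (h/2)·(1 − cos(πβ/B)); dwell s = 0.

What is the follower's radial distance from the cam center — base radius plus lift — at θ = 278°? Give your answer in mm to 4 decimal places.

seg 1 [0°–44.4°] cycloidal, h=20: full span → s += 20 → s = 20.0000
seg 2 [44.4°–109.7°] simple-harmonic, h=-15: full span → s += -15 → s = 5.0000
seg 3 [109.7°–226.1°] dwell: s stays 5.0000
seg 4 [226.1°–252.2°] simple-harmonic, h=-5: full span → s += -5 → s = 0.0000
seg 5 [252.2°–292.7°] cycloidal, h=5: θ=278° here. β=25.8, B=40.5. 5·(0.6370 − sin(2π·0.6370)/(2π)) = 3.7888 → s = 3.7888
radial distance = base radius + s = 50 + 3.7888 = 53.7888

53.7888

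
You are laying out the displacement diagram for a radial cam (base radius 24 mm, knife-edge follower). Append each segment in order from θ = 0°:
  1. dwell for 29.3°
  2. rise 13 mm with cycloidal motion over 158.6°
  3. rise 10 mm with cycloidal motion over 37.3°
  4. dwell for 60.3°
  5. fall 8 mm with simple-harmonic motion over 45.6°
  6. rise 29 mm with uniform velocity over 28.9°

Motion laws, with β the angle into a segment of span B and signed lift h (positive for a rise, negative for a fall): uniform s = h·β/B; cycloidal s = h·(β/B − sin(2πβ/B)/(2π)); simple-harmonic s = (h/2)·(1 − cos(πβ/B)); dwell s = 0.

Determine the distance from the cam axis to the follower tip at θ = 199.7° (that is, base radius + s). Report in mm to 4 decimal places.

seg 1 [0°–29.3°] dwell: s stays 0.0000
seg 2 [29.3°–187.9°] cycloidal, h=13: full span → s += 13 → s = 13.0000
seg 3 [187.9°–225.2°] cycloidal, h=10: θ=199.7° here. β=11.8, B=37.3. 10·(0.3164 − sin(2π·0.3164)/(2π)) = 1.7083 → s = 14.7083
radial distance = base radius + s = 24 + 14.7083 = 38.7083

38.7083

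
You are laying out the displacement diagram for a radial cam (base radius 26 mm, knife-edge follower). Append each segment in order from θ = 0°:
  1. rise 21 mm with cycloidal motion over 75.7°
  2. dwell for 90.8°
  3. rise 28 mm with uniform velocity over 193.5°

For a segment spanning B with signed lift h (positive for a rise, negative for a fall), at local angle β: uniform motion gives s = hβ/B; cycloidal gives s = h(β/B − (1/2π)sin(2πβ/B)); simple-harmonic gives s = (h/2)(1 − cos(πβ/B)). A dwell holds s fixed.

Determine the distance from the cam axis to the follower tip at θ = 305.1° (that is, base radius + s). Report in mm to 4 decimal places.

seg 1 [0°–75.7°] cycloidal, h=21: full span → s += 21 → s = 21.0000
seg 2 [75.7°–166.5°] dwell: s stays 21.0000
seg 3 [166.5°–360°] uniform, h=28: θ=305.1° here. β=138.6, B=193.5. 28·138.6/193.5 = 20.0558 → s = 41.0558
radial distance = base radius + s = 26 + 41.0558 = 67.0558

67.0558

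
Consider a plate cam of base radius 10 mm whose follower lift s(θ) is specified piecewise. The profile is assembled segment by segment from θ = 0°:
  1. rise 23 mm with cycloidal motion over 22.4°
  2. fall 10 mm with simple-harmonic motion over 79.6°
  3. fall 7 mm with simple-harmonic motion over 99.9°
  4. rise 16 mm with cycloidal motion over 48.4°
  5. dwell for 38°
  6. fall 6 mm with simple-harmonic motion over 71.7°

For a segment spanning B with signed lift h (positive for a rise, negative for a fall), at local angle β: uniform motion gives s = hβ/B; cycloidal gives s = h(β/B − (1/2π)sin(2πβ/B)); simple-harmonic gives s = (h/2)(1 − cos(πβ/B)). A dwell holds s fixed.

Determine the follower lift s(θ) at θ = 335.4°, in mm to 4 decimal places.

seg 1 [0°–22.4°] cycloidal, h=23: full span → s += 23 → s = 23.0000
seg 2 [22.4°–102°] simple-harmonic, h=-10: full span → s += -10 → s = 13.0000
seg 3 [102°–201.9°] simple-harmonic, h=-7: full span → s += -7 → s = 6.0000
seg 4 [201.9°–250.3°] cycloidal, h=16: full span → s += 16 → s = 22.0000
seg 5 [250.3°–288.3°] dwell: s stays 22.0000
seg 6 [288.3°–360°] simple-harmonic, h=-6: θ=335.4° here. β=47.1, B=71.7. -6/2·(1 − cos(π·0.6569)) = -4.4196 → s = 17.5804

17.5804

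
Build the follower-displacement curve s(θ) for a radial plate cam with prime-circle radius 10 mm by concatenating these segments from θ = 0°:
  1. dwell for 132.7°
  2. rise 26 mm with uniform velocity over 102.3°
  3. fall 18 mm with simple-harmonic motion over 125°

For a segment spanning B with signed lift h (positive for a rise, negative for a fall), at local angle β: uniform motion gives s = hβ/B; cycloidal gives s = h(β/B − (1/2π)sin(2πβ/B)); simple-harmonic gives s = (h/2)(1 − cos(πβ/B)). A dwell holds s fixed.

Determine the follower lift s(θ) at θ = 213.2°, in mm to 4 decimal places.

seg 1 [0°–132.7°] dwell: s stays 0.0000
seg 2 [132.7°–235°] uniform, h=26: θ=213.2° here. β=80.5, B=102.3. 26·80.5/102.3 = 20.4594 → s = 20.4594

20.4594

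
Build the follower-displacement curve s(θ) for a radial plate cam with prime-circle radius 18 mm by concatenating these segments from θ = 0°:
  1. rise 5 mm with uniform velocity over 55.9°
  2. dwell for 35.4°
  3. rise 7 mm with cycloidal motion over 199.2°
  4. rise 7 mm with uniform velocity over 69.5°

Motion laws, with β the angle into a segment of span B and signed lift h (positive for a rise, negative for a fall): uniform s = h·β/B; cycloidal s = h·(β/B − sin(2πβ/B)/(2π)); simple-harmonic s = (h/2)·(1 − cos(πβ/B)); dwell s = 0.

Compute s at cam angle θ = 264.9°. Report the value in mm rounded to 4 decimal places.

seg 1 [0°–55.9°] uniform, h=5: full span → s += 5 → s = 5.0000
seg 2 [55.9°–91.3°] dwell: s stays 5.0000
seg 3 [91.3°–290.5°] cycloidal, h=7: θ=264.9° here. β=173.6, B=199.2. 7·(0.8715 − sin(2π·0.8715)/(2π)) = 6.9054 → s = 11.9054

11.9054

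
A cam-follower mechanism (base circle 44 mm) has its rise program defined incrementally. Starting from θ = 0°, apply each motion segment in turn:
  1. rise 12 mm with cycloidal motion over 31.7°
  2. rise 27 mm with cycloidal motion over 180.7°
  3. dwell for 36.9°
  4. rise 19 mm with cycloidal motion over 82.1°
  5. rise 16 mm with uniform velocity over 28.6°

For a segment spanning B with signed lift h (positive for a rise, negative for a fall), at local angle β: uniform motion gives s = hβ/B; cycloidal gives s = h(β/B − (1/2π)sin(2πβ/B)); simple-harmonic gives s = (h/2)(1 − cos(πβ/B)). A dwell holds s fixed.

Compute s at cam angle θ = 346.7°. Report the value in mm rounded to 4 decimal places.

seg 1 [0°–31.7°] cycloidal, h=12: full span → s += 12 → s = 12.0000
seg 2 [31.7°–212.4°] cycloidal, h=27: full span → s += 27 → s = 39.0000
seg 3 [212.4°–249.3°] dwell: s stays 39.0000
seg 4 [249.3°–331.4°] cycloidal, h=19: full span → s += 19 → s = 58.0000
seg 5 [331.4°–360°] uniform, h=16: θ=346.7° here. β=15.3, B=28.6. 16·15.3/28.6 = 8.5594 → s = 66.5594

66.5594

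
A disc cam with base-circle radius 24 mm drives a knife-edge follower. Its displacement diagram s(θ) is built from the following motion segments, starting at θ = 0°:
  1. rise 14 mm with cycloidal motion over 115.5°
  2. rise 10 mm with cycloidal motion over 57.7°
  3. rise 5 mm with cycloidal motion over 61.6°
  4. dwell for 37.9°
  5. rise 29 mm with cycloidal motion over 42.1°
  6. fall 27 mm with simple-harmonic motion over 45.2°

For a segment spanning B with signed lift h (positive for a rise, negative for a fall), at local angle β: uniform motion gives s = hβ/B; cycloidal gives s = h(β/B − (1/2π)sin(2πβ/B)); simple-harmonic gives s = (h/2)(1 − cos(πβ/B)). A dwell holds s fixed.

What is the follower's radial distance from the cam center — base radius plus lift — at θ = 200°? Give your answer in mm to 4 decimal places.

seg 1 [0°–115.5°] cycloidal, h=14: full span → s += 14 → s = 14.0000
seg 2 [115.5°–173.2°] cycloidal, h=10: full span → s += 10 → s = 24.0000
seg 3 [173.2°–234.8°] cycloidal, h=5: θ=200° here. β=26.8, B=61.6. 5·(0.4351 − sin(2π·0.4351)/(2π)) = 1.8596 → s = 25.8596
radial distance = base radius + s = 24 + 25.8596 = 49.8596

49.8596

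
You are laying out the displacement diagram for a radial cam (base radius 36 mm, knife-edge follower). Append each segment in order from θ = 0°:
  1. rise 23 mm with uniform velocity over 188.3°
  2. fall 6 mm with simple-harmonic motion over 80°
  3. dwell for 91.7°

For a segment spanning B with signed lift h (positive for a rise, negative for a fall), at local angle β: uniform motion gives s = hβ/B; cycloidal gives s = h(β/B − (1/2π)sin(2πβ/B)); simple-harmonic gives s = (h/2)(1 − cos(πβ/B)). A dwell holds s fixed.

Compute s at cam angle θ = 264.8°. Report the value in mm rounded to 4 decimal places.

seg 1 [0°–188.3°] uniform, h=23: full span → s += 23 → s = 23.0000
seg 2 [188.3°–268.3°] simple-harmonic, h=-6: θ=264.8° here. β=76.5, B=80. -6/2·(1 − cos(π·0.9563)) = -5.9717 → s = 17.0283

17.0283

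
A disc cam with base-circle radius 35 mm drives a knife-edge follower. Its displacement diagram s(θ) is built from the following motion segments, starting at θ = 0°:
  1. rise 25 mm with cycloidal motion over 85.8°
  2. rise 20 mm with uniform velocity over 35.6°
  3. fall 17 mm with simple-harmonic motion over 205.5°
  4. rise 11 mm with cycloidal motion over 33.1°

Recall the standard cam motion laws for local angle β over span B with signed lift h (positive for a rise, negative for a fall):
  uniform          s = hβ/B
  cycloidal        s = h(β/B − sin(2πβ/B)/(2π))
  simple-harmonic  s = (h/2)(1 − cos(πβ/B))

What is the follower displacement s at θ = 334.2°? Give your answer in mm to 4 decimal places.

seg 1 [0°–85.8°] cycloidal, h=25: full span → s += 25 → s = 25.0000
seg 2 [85.8°–121.4°] uniform, h=20: full span → s += 20 → s = 45.0000
seg 3 [121.4°–326.9°] simple-harmonic, h=-17: full span → s += -17 → s = 28.0000
seg 4 [326.9°–360°] cycloidal, h=11: θ=334.2° here. β=7.3, B=33.1. 11·(0.2205 − sin(2π·0.2205)/(2π)) = 0.7052 → s = 28.7052

28.7052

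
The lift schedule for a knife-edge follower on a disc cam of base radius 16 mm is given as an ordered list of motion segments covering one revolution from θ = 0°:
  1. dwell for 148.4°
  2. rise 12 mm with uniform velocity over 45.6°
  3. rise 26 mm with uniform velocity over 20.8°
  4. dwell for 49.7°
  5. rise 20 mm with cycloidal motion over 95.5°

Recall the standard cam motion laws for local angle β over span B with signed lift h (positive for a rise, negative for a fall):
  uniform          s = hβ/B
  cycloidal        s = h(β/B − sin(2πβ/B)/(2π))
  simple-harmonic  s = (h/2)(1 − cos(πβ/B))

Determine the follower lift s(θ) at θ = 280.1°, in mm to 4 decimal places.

seg 1 [0°–148.4°] dwell: s stays 0.0000
seg 2 [148.4°–194°] uniform, h=12: full span → s += 12 → s = 12.0000
seg 3 [194°–214.8°] uniform, h=26: full span → s += 26 → s = 38.0000
seg 4 [214.8°–264.5°] dwell: s stays 38.0000
seg 5 [264.5°–360°] cycloidal, h=20: θ=280.1° here. β=15.6, B=95.5. 20·(0.1634 − sin(2π·0.1634)/(2π)) = 0.5441 → s = 38.5441

38.5441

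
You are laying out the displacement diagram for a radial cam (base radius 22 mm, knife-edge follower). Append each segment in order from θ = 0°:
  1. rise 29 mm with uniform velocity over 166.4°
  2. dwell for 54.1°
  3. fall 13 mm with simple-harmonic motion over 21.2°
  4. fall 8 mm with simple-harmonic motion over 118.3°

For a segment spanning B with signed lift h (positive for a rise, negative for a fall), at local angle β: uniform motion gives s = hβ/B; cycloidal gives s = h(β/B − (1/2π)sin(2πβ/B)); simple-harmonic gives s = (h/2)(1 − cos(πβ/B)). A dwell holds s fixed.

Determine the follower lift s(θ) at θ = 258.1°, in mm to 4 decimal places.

seg 1 [0°–166.4°] uniform, h=29: full span → s += 29 → s = 29.0000
seg 2 [166.4°–220.5°] dwell: s stays 29.0000
seg 3 [220.5°–241.7°] simple-harmonic, h=-13: full span → s += -13 → s = 16.0000
seg 4 [241.7°–360°] simple-harmonic, h=-8: θ=258.1° here. β=16.4, B=118.3. -8/2·(1 − cos(π·0.1386)) = -0.3734 → s = 15.6266

15.6266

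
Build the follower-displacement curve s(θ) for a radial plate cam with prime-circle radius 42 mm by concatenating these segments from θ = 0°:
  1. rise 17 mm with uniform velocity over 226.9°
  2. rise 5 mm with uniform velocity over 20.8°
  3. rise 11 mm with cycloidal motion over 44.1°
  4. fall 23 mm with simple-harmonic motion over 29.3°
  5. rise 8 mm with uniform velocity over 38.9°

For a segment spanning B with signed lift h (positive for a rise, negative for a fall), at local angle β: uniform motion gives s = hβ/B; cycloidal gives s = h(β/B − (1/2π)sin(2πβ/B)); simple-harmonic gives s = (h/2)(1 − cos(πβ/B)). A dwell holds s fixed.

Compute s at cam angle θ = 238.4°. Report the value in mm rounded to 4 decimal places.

seg 1 [0°–226.9°] uniform, h=17: full span → s += 17 → s = 17.0000
seg 2 [226.9°–247.7°] uniform, h=5: θ=238.4° here. β=11.5, B=20.8. 5·11.5/20.8 = 2.7644 → s = 19.7644

19.7644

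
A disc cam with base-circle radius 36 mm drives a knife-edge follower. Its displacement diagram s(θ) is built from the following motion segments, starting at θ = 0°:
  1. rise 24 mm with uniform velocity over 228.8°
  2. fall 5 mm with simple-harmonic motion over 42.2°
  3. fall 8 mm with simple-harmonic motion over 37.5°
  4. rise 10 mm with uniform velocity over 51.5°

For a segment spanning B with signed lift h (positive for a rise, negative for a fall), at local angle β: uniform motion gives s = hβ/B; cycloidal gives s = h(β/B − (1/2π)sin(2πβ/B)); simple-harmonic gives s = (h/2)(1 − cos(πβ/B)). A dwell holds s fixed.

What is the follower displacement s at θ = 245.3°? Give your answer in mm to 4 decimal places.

seg 1 [0°–228.8°] uniform, h=24: full span → s += 24 → s = 24.0000
seg 2 [228.8°–271°] simple-harmonic, h=-5: θ=245.3° here. β=16.5, B=42.2. -5/2·(1 − cos(π·0.3910)) = -1.6605 → s = 22.3395

22.3395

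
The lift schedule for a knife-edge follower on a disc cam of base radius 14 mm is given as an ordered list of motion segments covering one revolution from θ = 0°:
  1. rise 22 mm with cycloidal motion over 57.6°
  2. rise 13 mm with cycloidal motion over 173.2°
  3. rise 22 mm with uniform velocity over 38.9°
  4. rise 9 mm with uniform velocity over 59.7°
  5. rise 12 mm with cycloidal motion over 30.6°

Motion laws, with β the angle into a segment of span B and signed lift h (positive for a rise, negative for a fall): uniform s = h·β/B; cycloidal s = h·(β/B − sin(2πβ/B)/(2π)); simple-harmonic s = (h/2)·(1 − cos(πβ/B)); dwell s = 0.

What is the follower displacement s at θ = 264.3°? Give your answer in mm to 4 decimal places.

seg 1 [0°–57.6°] cycloidal, h=22: full span → s += 22 → s = 22.0000
seg 2 [57.6°–230.8°] cycloidal, h=13: full span → s += 13 → s = 35.0000
seg 3 [230.8°–269.7°] uniform, h=22: θ=264.3° here. β=33.5, B=38.9. 22·33.5/38.9 = 18.9460 → s = 53.9460

53.9460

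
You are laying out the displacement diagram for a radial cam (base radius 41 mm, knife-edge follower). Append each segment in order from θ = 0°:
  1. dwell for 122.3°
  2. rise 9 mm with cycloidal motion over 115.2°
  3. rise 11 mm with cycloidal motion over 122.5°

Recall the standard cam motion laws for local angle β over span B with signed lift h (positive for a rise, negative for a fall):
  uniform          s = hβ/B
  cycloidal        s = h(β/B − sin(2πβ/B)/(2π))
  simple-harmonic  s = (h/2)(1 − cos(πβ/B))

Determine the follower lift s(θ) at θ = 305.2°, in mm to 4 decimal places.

seg 1 [0°–122.3°] dwell: s stays 0.0000
seg 2 [122.3°–237.5°] cycloidal, h=9: full span → s += 9 → s = 9.0000
seg 3 [237.5°–360°] cycloidal, h=11: θ=305.2° here. β=67.7, B=122.5. 11·(0.5527 − sin(2π·0.5527)/(2π)) = 6.6479 → s = 15.6479

15.6479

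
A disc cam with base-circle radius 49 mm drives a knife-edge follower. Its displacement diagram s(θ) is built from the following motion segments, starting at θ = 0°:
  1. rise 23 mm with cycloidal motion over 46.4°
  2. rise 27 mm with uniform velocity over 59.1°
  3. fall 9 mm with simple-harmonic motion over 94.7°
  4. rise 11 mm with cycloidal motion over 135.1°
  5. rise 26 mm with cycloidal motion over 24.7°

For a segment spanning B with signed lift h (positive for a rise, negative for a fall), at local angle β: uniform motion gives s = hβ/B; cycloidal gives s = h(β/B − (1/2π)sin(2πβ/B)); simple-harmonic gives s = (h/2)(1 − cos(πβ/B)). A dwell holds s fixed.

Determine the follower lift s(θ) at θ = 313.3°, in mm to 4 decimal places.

seg 1 [0°–46.4°] cycloidal, h=23: full span → s += 23 → s = 23.0000
seg 2 [46.4°–105.5°] uniform, h=27: full span → s += 27 → s = 50.0000
seg 3 [105.5°–200.2°] simple-harmonic, h=-9: full span → s += -9 → s = 41.0000
seg 4 [200.2°–335.3°] cycloidal, h=11: θ=313.3° here. β=113.1, B=135.1. 11·(0.8372 − sin(2π·0.8372)/(2π)) = 10.7034 → s = 51.7034

51.7034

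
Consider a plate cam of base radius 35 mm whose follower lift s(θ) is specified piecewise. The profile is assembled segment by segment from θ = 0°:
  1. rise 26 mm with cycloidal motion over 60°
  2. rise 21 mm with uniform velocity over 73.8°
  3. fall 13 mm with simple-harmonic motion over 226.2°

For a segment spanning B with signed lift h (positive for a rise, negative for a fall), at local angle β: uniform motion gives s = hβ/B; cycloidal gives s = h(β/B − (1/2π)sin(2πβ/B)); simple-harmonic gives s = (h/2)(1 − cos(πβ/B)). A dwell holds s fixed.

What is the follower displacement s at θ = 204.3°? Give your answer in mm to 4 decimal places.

seg 1 [0°–60°] cycloidal, h=26: full span → s += 26 → s = 26.0000
seg 2 [60°–133.8°] uniform, h=21: full span → s += 21 → s = 47.0000
seg 3 [133.8°–360°] simple-harmonic, h=-13: θ=204.3° here. β=70.5, B=226.2. -13/2·(1 − cos(π·0.3117)) = -2.8747 → s = 44.1253

44.1253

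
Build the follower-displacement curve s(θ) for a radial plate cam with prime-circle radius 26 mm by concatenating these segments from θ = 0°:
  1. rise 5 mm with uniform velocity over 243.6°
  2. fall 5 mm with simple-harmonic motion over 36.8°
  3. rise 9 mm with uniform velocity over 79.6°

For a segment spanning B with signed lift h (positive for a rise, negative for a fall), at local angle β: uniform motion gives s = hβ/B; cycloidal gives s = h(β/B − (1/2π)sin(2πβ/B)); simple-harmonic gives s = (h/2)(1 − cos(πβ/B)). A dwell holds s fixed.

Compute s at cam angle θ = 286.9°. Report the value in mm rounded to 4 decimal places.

seg 1 [0°–243.6°] uniform, h=5: full span → s += 5 → s = 5.0000
seg 2 [243.6°–280.4°] simple-harmonic, h=-5: full span → s += -5 → s = 0.0000
seg 3 [280.4°–360°] uniform, h=9: θ=286.9° here. β=6.5, B=79.6. 9·6.5/79.6 = 0.7349 → s = 0.7349

0.7349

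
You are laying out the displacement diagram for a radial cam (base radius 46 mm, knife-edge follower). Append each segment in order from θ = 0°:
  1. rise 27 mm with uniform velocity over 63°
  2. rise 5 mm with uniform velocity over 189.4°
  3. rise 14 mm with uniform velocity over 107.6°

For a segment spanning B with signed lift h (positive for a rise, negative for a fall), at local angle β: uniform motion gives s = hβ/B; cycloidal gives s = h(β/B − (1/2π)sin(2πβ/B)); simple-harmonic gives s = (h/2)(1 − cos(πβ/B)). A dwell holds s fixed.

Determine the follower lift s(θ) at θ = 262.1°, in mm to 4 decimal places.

seg 1 [0°–63°] uniform, h=27: full span → s += 27 → s = 27.0000
seg 2 [63°–252.4°] uniform, h=5: full span → s += 5 → s = 32.0000
seg 3 [252.4°–360°] uniform, h=14: θ=262.1° here. β=9.7, B=107.6. 14·9.7/107.6 = 1.2621 → s = 33.2621

33.2621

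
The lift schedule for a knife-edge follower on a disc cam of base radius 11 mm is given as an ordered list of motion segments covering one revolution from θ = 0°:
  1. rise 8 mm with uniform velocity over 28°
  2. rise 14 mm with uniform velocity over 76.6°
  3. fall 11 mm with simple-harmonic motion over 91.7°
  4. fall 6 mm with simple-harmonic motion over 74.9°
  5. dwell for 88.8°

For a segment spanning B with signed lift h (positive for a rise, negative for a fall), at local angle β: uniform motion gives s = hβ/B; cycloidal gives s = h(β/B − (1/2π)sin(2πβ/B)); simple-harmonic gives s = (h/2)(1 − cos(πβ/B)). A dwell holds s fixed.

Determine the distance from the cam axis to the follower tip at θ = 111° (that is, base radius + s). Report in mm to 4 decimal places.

seg 1 [0°–28°] uniform, h=8: full span → s += 8 → s = 8.0000
seg 2 [28°–104.6°] uniform, h=14: full span → s += 14 → s = 22.0000
seg 3 [104.6°–196.3°] simple-harmonic, h=-11: θ=111° here. β=6.4, B=91.7. -11/2·(1 − cos(π·0.0698)) = -0.1317 → s = 21.8683
radial distance = base radius + s = 11 + 21.8683 = 32.8683

32.8683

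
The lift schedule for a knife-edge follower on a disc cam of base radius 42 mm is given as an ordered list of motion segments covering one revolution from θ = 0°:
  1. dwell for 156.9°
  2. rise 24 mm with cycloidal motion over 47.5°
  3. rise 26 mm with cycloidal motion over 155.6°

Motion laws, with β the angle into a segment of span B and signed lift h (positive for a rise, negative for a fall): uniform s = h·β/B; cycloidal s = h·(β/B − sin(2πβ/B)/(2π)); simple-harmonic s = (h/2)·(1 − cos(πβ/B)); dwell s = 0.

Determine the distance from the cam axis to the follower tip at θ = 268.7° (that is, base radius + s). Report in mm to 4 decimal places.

seg 1 [0°–156.9°] dwell: s stays 0.0000
seg 2 [156.9°–204.4°] cycloidal, h=24: full span → s += 24 → s = 24.0000
seg 3 [204.4°–360°] cycloidal, h=26: θ=268.7° here. β=64.3, B=155.6. 26·(0.4132 − sin(2π·0.4132)/(2π)) = 8.5985 → s = 32.5985
radial distance = base radius + s = 42 + 32.5985 = 74.5985

74.5985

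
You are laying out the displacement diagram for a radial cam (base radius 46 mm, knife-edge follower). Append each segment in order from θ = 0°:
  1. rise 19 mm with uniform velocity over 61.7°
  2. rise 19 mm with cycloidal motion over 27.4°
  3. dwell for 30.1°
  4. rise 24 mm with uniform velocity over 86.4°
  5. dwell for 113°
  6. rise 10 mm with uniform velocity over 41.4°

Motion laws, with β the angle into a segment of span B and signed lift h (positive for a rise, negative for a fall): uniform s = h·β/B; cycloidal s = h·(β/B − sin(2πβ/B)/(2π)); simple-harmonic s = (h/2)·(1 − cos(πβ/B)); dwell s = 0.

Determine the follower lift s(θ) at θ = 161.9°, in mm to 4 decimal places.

seg 1 [0°–61.7°] uniform, h=19: full span → s += 19 → s = 19.0000
seg 2 [61.7°–89.1°] cycloidal, h=19: full span → s += 19 → s = 38.0000
seg 3 [89.1°–119.2°] dwell: s stays 38.0000
seg 4 [119.2°–205.6°] uniform, h=24: θ=161.9° here. β=42.7, B=86.4. 24·42.7/86.4 = 11.8611 → s = 49.8611

49.8611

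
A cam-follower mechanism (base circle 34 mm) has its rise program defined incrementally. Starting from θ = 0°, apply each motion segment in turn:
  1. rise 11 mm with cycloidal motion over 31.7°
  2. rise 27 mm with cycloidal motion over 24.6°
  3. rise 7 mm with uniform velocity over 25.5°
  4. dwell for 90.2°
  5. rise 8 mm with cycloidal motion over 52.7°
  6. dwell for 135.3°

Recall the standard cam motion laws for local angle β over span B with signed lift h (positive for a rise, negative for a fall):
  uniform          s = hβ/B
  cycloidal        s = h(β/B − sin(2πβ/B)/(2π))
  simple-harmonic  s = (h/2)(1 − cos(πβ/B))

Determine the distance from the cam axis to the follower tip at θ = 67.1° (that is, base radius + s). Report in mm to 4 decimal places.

seg 1 [0°–31.7°] cycloidal, h=11: full span → s += 11 → s = 11.0000
seg 2 [31.7°–56.3°] cycloidal, h=27: full span → s += 27 → s = 38.0000
seg 3 [56.3°–81.8°] uniform, h=7: θ=67.1° here. β=10.8, B=25.5. 7·10.8/25.5 = 2.9647 → s = 40.9647
radial distance = base radius + s = 34 + 40.9647 = 74.9647

74.9647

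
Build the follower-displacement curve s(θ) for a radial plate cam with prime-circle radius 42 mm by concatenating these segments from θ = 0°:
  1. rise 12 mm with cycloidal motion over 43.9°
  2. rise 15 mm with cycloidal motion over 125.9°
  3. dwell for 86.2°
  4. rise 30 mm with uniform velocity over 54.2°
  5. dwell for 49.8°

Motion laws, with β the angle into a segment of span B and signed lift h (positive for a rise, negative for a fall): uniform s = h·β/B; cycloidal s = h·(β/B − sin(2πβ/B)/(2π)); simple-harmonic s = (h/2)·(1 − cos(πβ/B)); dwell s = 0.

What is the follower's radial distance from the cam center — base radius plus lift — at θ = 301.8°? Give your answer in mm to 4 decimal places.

seg 1 [0°–43.9°] cycloidal, h=12: full span → s += 12 → s = 12.0000
seg 2 [43.9°–169.8°] cycloidal, h=15: full span → s += 15 → s = 27.0000
seg 3 [169.8°–256°] dwell: s stays 27.0000
seg 4 [256°–310.2°] uniform, h=30: θ=301.8° here. β=45.8, B=54.2. 30·45.8/54.2 = 25.3506 → s = 52.3506
radial distance = base radius + s = 42 + 52.3506 = 94.3506

94.3506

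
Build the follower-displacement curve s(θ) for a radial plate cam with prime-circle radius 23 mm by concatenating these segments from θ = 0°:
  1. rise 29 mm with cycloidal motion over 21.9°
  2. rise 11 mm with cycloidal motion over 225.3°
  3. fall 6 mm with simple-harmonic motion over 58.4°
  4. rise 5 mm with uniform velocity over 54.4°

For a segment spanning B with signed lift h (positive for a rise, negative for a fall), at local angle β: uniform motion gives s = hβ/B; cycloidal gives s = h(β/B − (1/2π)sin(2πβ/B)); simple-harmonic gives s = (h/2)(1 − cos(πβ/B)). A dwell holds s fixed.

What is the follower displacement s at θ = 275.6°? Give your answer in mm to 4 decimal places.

seg 1 [0°–21.9°] cycloidal, h=29: full span → s += 29 → s = 29.0000
seg 2 [21.9°–247.2°] cycloidal, h=11: full span → s += 11 → s = 40.0000
seg 3 [247.2°–305.6°] simple-harmonic, h=-6: θ=275.6° here. β=28.4, B=58.4. -6/2·(1 − cos(π·0.4863)) = -2.8709 → s = 37.1291

37.1291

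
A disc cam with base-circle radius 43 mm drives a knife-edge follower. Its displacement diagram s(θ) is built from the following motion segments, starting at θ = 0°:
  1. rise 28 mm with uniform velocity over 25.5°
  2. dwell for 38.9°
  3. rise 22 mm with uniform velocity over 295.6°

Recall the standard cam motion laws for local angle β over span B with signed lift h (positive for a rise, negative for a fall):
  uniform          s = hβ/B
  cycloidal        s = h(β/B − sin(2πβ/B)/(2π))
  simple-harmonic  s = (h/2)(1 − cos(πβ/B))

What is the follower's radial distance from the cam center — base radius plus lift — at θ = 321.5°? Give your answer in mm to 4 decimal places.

seg 1 [0°–25.5°] uniform, h=28: full span → s += 28 → s = 28.0000
seg 2 [25.5°–64.4°] dwell: s stays 28.0000
seg 3 [64.4°–360°] uniform, h=22: θ=321.5° here. β=257.1, B=295.6. 22·257.1/295.6 = 19.1346 → s = 47.1346
radial distance = base radius + s = 43 + 47.1346 = 90.1346

90.1346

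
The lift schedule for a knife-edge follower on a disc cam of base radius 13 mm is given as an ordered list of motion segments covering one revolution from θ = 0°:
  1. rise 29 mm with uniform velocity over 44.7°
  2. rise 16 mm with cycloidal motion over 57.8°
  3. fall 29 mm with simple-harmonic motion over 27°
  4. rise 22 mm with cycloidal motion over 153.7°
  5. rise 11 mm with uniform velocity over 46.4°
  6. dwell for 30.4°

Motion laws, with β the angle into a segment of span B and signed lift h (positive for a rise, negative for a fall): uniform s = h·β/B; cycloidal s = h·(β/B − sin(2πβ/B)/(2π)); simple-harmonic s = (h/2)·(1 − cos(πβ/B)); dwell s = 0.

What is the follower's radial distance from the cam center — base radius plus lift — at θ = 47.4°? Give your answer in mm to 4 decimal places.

seg 1 [0°–44.7°] uniform, h=29: full span → s += 29 → s = 29.0000
seg 2 [44.7°–102.5°] cycloidal, h=16: θ=47.4° here. β=2.7, B=57.8. 16·(0.0467 − sin(2π·0.0467)/(2π)) = 0.0107 → s = 29.0107
radial distance = base radius + s = 13 + 29.0107 = 42.0107

42.0107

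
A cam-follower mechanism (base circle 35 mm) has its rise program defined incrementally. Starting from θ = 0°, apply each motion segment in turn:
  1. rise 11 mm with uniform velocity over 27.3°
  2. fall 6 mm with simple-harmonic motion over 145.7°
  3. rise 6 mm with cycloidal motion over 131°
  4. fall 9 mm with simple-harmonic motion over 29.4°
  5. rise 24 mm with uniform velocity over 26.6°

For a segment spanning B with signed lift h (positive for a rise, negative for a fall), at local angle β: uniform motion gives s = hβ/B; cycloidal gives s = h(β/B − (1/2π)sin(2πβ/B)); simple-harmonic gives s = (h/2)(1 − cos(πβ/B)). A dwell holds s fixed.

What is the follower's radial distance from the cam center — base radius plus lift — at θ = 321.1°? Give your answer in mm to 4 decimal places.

seg 1 [0°–27.3°] uniform, h=11: full span → s += 11 → s = 11.0000
seg 2 [27.3°–173°] simple-harmonic, h=-6: full span → s += -6 → s = 5.0000
seg 3 [173°–304°] cycloidal, h=6: full span → s += 6 → s = 11.0000
seg 4 [304°–333.4°] simple-harmonic, h=-9: θ=321.1° here. β=17.1, B=29.4. -9/2·(1 − cos(π·0.5816)) = -5.6414 → s = 5.3586
radial distance = base radius + s = 35 + 5.3586 = 40.3586

40.3586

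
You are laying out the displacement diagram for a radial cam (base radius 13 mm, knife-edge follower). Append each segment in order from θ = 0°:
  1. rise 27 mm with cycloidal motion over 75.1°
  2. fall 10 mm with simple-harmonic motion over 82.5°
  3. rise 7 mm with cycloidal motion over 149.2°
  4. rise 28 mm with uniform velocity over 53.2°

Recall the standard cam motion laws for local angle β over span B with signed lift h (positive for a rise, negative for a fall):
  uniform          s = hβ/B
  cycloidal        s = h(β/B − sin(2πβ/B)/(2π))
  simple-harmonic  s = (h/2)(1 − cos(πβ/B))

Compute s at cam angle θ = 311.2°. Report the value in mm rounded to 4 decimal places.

seg 1 [0°–75.1°] cycloidal, h=27: full span → s += 27 → s = 27.0000
seg 2 [75.1°–157.6°] simple-harmonic, h=-10: full span → s += -10 → s = 17.0000
seg 3 [157.6°–306.8°] cycloidal, h=7: full span → s += 7 → s = 24.0000
seg 4 [306.8°–360°] uniform, h=28: θ=311.2° here. β=4.4, B=53.2. 28·4.4/53.2 = 2.3158 → s = 26.3158

26.3158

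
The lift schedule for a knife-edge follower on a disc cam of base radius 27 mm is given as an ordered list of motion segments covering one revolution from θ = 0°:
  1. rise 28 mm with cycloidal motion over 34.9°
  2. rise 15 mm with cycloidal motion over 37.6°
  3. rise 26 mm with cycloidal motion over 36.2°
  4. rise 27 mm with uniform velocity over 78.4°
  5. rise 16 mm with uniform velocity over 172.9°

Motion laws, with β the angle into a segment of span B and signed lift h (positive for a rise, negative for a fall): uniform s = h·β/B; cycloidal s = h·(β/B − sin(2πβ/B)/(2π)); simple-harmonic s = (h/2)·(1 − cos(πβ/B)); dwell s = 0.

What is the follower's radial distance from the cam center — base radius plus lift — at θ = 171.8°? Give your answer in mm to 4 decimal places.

seg 1 [0°–34.9°] cycloidal, h=28: full span → s += 28 → s = 28.0000
seg 2 [34.9°–72.5°] cycloidal, h=15: full span → s += 15 → s = 43.0000
seg 3 [72.5°–108.7°] cycloidal, h=26: full span → s += 26 → s = 69.0000
seg 4 [108.7°–187.1°] uniform, h=27: θ=171.8° here. β=63.1, B=78.4. 27·63.1/78.4 = 21.7309 → s = 90.7309
radial distance = base radius + s = 27 + 90.7309 = 117.7309

117.7309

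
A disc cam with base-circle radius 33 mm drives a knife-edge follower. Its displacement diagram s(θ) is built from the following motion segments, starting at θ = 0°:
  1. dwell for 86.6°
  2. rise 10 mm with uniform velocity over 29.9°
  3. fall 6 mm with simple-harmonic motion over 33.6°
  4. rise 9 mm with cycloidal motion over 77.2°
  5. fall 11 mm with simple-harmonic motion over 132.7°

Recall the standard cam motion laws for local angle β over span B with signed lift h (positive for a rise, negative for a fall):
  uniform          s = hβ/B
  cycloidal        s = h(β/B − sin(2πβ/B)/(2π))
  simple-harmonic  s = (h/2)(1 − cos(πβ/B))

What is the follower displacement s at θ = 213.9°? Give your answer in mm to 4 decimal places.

seg 1 [0°–86.6°] dwell: s stays 0.0000
seg 2 [86.6°–116.5°] uniform, h=10: full span → s += 10 → s = 10.0000
seg 3 [116.5°–150.1°] simple-harmonic, h=-6: full span → s += -6 → s = 4.0000
seg 4 [150.1°–227.3°] cycloidal, h=9: θ=213.9° here. β=63.8, B=77.2. 9·(0.8264 − sin(2π·0.8264)/(2π)) = 8.7082 → s = 12.7082

12.7082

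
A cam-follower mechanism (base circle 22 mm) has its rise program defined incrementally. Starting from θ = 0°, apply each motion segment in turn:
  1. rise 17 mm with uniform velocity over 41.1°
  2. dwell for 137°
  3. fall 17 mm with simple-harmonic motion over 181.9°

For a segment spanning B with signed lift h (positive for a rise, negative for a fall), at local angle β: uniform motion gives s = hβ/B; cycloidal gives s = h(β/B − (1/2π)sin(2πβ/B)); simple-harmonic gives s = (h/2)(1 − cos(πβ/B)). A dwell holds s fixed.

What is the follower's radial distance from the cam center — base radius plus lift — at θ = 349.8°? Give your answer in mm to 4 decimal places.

seg 1 [0°–41.1°] uniform, h=17: full span → s += 17 → s = 17.0000
seg 2 [41.1°–178.1°] dwell: s stays 17.0000
seg 3 [178.1°–360°] simple-harmonic, h=-17: θ=349.8° here. β=171.7, B=181.9. -17/2·(1 − cos(π·0.9439)) = -16.8684 → s = 0.1316
radial distance = base radius + s = 22 + 0.1316 = 22.1316

22.1316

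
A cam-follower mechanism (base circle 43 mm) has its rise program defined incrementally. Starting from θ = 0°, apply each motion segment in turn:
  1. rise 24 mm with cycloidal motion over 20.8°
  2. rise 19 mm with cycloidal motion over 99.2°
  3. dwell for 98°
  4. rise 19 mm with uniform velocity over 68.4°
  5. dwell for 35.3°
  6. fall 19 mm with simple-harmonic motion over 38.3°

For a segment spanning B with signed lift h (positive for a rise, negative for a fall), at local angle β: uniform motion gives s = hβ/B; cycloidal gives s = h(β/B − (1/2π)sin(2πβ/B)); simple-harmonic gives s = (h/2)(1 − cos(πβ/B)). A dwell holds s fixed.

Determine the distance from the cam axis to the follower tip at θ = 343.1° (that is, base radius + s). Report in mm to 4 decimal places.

seg 1 [0°–20.8°] cycloidal, h=24: full span → s += 24 → s = 24.0000
seg 2 [20.8°–120°] cycloidal, h=19: full span → s += 19 → s = 43.0000
seg 3 [120°–218°] dwell: s stays 43.0000
seg 4 [218°–286.4°] uniform, h=19: full span → s += 19 → s = 62.0000
seg 5 [286.4°–321.7°] dwell: s stays 62.0000
seg 6 [321.7°–360°] simple-harmonic, h=-19: θ=343.1° here. β=21.4, B=38.3. -19/2·(1 − cos(π·0.5587)) = -11.2434 → s = 50.7566
radial distance = base radius + s = 43 + 50.7566 = 93.7566

93.7566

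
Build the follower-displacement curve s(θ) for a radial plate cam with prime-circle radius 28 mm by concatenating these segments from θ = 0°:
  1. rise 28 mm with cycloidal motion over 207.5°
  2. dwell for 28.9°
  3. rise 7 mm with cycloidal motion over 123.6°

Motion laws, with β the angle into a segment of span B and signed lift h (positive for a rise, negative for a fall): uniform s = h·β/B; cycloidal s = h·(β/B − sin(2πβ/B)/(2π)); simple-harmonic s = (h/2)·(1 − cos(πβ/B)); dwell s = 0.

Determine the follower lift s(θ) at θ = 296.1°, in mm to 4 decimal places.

seg 1 [0°–207.5°] cycloidal, h=28: full span → s += 28 → s = 28.0000
seg 2 [207.5°–236.4°] dwell: s stays 28.0000
seg 3 [236.4°–360°] cycloidal, h=7: θ=296.1° here. β=59.7, B=123.6. 7·(0.4830 − sin(2π·0.4830)/(2π)) = 3.2624 → s = 31.2624

31.2624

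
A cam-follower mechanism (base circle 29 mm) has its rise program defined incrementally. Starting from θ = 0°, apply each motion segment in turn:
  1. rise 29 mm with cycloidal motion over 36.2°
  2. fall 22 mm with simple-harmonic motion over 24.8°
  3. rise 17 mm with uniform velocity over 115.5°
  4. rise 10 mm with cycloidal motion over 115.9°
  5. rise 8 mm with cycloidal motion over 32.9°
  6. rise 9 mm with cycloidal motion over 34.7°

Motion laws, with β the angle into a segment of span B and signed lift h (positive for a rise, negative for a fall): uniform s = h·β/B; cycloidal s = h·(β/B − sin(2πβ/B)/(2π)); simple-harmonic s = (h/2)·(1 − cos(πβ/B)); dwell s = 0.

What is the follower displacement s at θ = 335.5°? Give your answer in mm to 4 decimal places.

seg 1 [0°–36.2°] cycloidal, h=29: full span → s += 29 → s = 29.0000
seg 2 [36.2°–61°] simple-harmonic, h=-22: full span → s += -22 → s = 7.0000
seg 3 [61°–176.5°] uniform, h=17: full span → s += 17 → s = 24.0000
seg 4 [176.5°–292.4°] cycloidal, h=10: full span → s += 10 → s = 34.0000
seg 5 [292.4°–325.3°] cycloidal, h=8: full span → s += 8 → s = 42.0000
seg 6 [325.3°–360°] cycloidal, h=9: θ=335.5° here. β=10.2, B=34.7. 9·(0.2939 − sin(2π·0.2939)/(2π)) = 1.2674 → s = 43.2674

43.2674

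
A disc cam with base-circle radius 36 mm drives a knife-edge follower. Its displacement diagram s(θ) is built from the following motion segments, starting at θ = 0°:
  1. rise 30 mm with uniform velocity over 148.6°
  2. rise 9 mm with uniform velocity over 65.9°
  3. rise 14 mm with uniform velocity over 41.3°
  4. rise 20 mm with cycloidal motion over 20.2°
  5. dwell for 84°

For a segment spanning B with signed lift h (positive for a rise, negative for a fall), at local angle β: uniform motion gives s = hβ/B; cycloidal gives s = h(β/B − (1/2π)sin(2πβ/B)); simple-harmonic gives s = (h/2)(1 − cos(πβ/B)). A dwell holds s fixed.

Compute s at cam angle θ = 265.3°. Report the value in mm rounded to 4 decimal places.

seg 1 [0°–148.6°] uniform, h=30: full span → s += 30 → s = 30.0000
seg 2 [148.6°–214.5°] uniform, h=9: full span → s += 9 → s = 39.0000
seg 3 [214.5°–255.8°] uniform, h=14: full span → s += 14 → s = 53.0000
seg 4 [255.8°–276°] cycloidal, h=20: θ=265.3° here. β=9.5, B=20.2. 20·(0.4703 − sin(2π·0.4703)/(2π)) = 8.8153 → s = 61.8153

61.8153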